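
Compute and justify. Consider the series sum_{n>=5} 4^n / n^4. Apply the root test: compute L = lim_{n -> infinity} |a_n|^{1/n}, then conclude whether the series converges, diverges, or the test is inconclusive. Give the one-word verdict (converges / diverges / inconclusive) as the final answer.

Let a_n denote the general term. Form |a_n|^(1/n) and simplify:
|a_n|^(1/n) = 4/n^(4/n)
Take the limit as n -> infinity: L = 4.
Since L = 4 > 1, the root test implies divergence.

diverges


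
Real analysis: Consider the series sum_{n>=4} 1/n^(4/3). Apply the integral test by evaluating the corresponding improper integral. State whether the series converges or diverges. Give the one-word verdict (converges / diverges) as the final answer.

Let f(x) = x^(-4/3). Then f is positive, continuous, and decreasing on [4, infinity), so the integral test applies.
Compute the improper integral int_{4}^infinity f(x) dx:
  antiderivative F(x) = -3/x^(1/3).
  As x -> infinity, F(x) -> 0 (since p = 4/3 > 1).
  So int = F(infinity) - F(4) = 0 - (-3*2^(1/3)/2) = 3*2^(1/3)/2.
  Finite, so by the integral test, the series converges.

converges


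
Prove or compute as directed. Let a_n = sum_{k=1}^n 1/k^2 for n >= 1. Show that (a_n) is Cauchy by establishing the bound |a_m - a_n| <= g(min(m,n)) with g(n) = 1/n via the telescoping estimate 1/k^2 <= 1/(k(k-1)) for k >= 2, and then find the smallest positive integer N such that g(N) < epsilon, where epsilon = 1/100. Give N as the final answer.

For m > n >= 1: |a_m - a_n| = sum_{k=n+1}^m 1/k^2.
Use 1/k^2 <= 1/(k(k-1)) = 1/(k-1) - 1/k for k >= 2:
sum_{k=n+1}^m 1/k^2 <= sum_{k=n+1}^m (1/(k-1) - 1/k) = 1/n - 1/m <= 1/n.
By symmetry the same bound holds with n,m swapped, so |a_m - a_n| <= 1/min(m,n) = g(min(m,n)). Since g(n) -> 0, (a_n) is Cauchy.
Now solve g(N) < 1/100: 1/N < 1/100 <=> N > 1/(1/100) = 100.
The smallest integer strictly greater than 100 is N = 101.
Check: g(101) = 1/101 < 1/100; g(100) = 1/100 >= 1/100. So N = 101.

101


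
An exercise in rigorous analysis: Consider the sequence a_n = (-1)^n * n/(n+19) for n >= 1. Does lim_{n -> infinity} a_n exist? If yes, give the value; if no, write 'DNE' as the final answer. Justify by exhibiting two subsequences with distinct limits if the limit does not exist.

Examine the behaviour of a_n along subsequences.
a_{2k} = 2k/(2k+19) -> 1. a_{2k+1} = -(2k+1)/(2k+20) -> -1.
Since these two subsequential limits are 1 and -1, distinct, the full sequence cannot converge (a convergent sequence has all subsequences tending to the same limit). So lim a_n does not exist.

DNE


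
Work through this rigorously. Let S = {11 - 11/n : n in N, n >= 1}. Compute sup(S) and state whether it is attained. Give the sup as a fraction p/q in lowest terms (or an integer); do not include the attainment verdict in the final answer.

Analysis:
- Values: 0, 11/2, 22/3, 33/4, ... strictly increasing.
- Minimum is 0 (n=1); inf = 0 (attained).
- 11 - 11/n -> 11 from below; sup = 11, not attained.
Conclusion: sup(S) = 11, not attained in S.

11


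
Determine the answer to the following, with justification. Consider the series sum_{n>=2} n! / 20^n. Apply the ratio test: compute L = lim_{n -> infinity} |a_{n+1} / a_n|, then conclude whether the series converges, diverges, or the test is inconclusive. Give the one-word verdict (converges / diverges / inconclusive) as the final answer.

Let a_n denote the general term. Form the ratio a_{n+1}/a_n and simplify:
a_{n+1}/a_n = n/20 + 1/20
Take the limit as n -> infinity: L = infinity.
Since L = infinity > 1 (or L = infinity), the ratio test implies the series diverges.

diverges


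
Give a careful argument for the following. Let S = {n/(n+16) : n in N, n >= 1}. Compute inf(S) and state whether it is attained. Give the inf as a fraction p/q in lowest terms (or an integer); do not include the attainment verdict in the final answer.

Analysis:
- Values: 1/17, 1/9, 3/19, 1/5, ... strictly increasing.
- Minimum is 1/17 (n=1); inf = 1/17 (attained).
- n/(n+16) = 1 - 16/(n+16) -> 1 from below as n -> infinity, and never equals 1.
- So sup = 1 (not attained).
Conclusion: inf(S) = 1/17, attained in S.

1/17


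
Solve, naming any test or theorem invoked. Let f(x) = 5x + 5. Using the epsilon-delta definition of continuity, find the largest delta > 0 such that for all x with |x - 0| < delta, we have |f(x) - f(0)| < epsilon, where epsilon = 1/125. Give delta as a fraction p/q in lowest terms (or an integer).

We compute f(0) = 5*(0) + 5 = 5.
|f(x) - f(0)| = |5x + 5 - (5)| = |5(x - 0)| = 5|x - 0|.
We need 5|x - 0| < 1/125, i.e. |x - 0| < 1/125 / 5 = 1/625.
So any delta <= 1/625 works. Conversely, if delta > 1/625, then x = 0 + 1/625 satisfies |x - 0| = 1/625 < delta but |f(x) - f(0)| = 5 * 1/625 = 1/125, which is not < 1/125; so no larger delta works.
Hence the largest such delta is 1/625.

1/625


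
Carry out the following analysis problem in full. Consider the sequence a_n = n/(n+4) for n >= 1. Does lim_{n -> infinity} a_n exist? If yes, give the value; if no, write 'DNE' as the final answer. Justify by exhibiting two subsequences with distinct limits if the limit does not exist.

Examine the behaviour of a_n along subsequences.
Even-n subsequence a_{2k} = (2k)/(2k+4) -> 1. Odd-n subsequence a_{2k+1} = (2k+1)/(2k+5) -> 1. Both tend to 1, which suggests the limit is 1; verify directly.
|a_n - 1| = |n - (n+4)| / (n+4) = 4/(n+4) < 4/n for every n >= 1.
Given epsilon > 0, choose a positive integer N > 4/epsilon. Then for all n >= N, |a_n - 1| < 4/n <= 4/N < epsilon.
So by the definition of the limit, lim a_n exists and equals 1.

1


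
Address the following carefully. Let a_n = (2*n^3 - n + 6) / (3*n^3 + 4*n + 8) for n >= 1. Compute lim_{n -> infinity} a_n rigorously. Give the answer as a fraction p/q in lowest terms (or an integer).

Divide numerator and denominator by n^3, the highest power:
numerator / n^3 = 2 - 1/n^2 + 6/n^3
denominator / n^3 = 3 + 4/n^2 + 8/n^3
As n -> infinity, all terms of the form c/n^k (k >= 1) tend to 0.
So numerator / n^3 -> 2 and denominator / n^3 -> 3.
Therefore lim a_n = 2/3.

2/3


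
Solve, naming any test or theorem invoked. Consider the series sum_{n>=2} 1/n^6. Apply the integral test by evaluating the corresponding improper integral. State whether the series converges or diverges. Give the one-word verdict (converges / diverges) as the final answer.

Let f(x) = x^(-6). Then f is positive, continuous, and decreasing on [2, infinity), so the integral test applies.
Compute the improper integral int_{2}^infinity f(x) dx:
  antiderivative F(x) = -1/(5*x^5).
  As x -> infinity, F(x) -> 0 (since p = 6 > 1).
  So int = F(infinity) - F(2) = 0 - (-1/160) = 1/160.
  Finite, so by the integral test, the series converges.

converges


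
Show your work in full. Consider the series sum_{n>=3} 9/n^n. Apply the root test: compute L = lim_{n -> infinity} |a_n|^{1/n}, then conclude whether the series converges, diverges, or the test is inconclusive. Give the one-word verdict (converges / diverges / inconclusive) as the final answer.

Let a_n denote the general term. Form |a_n|^(1/n) and simplify:
|a_n|^(1/n) = 3^(2/n)/n
Take the limit as n -> infinity: L = 0.
Since L = 0 < 1, the root test implies convergence.

converges


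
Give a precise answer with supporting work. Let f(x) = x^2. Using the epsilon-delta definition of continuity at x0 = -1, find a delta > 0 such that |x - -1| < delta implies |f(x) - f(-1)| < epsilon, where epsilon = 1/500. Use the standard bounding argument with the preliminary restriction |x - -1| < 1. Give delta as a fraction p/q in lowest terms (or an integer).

Factor: |x^2 - (-1)^2| = |x - -1| * |x + -1|.
Impose |x - -1| < 1 first. Then |x + -1| = |(x - -1) + 2*(-1)| <= |x - -1| + 2*|-1| < 1 + 2 = 3.
So |x^2 - (-1)^2| < delta * 3.
We need delta * 3 <= 1/500, i.e. delta <= 1/500/3 = 1/1500.
Since 1/1500 < 1, this is tighter than 1; take delta = 1/1500.
So delta = 1/1500 works.

1/1500


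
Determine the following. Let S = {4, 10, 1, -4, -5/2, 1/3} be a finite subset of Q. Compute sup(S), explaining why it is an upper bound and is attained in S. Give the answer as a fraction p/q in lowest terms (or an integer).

S is finite, so sup(S) = max(S).
Sorted decreasing:
10, 4, 1, 1/3, -5/2, -4
The extremum is 10.
For every x in S, x <= 10. And 10 is in S, so it is attained.
Therefore sup(S) = 10.

10


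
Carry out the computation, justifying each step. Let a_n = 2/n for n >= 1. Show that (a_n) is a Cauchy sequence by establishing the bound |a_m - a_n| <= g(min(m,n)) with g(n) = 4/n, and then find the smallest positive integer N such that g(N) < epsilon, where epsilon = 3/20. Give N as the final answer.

For any m, n >= 1, by the triangle inequality:
|a_m - a_n| = |2/m - 2/n| <= 2*1/m + 2*1/n <= 4/min(m,n).
So g(n) = 4/n bounds the Cauchy difference. Since g(n) -> 0, (a_n) is Cauchy.
Now solve g(N) < 3/20: 4/N < 3/20 <=> N > 4 / (3/20) = 80/3.
The smallest integer strictly greater than 80/3 is N = 27.
Check: g(27) = 4/27 = 4/27 < 3/20; g(26) = 2/13 >= 3/20. So N = 27.

27


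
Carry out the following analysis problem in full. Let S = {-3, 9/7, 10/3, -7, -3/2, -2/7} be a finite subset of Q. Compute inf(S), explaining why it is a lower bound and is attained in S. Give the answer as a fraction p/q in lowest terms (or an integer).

S is finite, so inf(S) = min(S).
Sorted increasing:
-7, -3, -3/2, -2/7, 9/7, 10/3
The extremum is -7.
For every x in S, x >= -7. And -7 is in S, so it is attained.
Therefore inf(S) = -7.

-7


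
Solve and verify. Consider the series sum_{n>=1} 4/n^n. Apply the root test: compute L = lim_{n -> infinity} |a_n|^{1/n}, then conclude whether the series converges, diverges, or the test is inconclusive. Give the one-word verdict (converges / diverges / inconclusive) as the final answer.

Let a_n denote the general term. Form |a_n|^(1/n) and simplify:
|a_n|^(1/n) = 2^(2/n)/n
Take the limit as n -> infinity: L = 0.
Since L = 0 < 1, the root test implies convergence.

converges


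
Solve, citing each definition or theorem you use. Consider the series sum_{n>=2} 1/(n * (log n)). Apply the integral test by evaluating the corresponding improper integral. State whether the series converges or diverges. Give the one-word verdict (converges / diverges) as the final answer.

Let f(x) = 1/(x*log(x)). Then f is positive, continuous, and decreasing on [2, infinity), so the integral test applies.
Compute the improper integral int_{2}^infinity f(x) dx:
  antiderivative F(x) = log(log(x)).
  F(x) = log(log(x)) -> infinity as x -> infinity. The integral diverges, so by the integral test, the series diverges.

diverges


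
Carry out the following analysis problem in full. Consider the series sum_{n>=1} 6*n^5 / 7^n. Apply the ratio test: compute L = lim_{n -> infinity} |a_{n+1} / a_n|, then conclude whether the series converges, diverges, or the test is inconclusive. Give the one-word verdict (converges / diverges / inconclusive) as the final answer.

Let a_n denote the general term. Form the ratio a_{n+1}/a_n and simplify:
a_{n+1}/a_n = (n + 1)^5/(7*n^5)
Take the limit as n -> infinity: L = 1/7.
Since L = 1/7 < 1, the ratio test implies the series converges.

converges


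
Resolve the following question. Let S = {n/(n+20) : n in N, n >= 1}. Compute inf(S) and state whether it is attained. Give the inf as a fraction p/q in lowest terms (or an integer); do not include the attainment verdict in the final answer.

Analysis:
- Values: 1/21, 1/11, 3/23, 1/6, ... strictly increasing.
- Minimum is 1/21 (n=1); inf = 1/21 (attained).
- n/(n+20) = 1 - 20/(n+20) -> 1 from below as n -> infinity, and never equals 1.
- So sup = 1 (not attained).
Conclusion: inf(S) = 1/21, attained in S.

1/21


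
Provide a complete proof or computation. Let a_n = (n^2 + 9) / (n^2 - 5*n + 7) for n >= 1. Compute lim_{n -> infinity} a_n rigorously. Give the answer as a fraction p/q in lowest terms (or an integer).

Divide numerator and denominator by n^2, the highest power:
numerator / n^2 = 1 + 9/n^2
denominator / n^2 = 1 - 5/n + 7/n^2
As n -> infinity, all terms of the form c/n^k (k >= 1) tend to 0.
So numerator / n^2 -> 1 and denominator / n^2 -> 1.
Therefore lim a_n = 1.

1


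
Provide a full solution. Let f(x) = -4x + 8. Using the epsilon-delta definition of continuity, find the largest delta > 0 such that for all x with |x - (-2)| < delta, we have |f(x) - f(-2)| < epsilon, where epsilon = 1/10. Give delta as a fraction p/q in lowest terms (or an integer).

We compute f(-2) = -4*(-2) + 8 = 16.
|f(x) - f(-2)| = |-4x + 8 - (16)| = |-4(x - (-2))| = 4|x - (-2)|.
We need 4|x - (-2)| < 1/10, i.e. |x - (-2)| < 1/10 / 4 = 1/40.
So any delta <= 1/40 works. Conversely, if delta > 1/40, then x = -2 + 1/40 satisfies |x - (-2)| = 1/40 < delta but |f(x) - f(-2)| = 4 * 1/40 = 1/10, which is not < 1/10; so no larger delta works.
Hence the largest such delta is 1/40.

1/40


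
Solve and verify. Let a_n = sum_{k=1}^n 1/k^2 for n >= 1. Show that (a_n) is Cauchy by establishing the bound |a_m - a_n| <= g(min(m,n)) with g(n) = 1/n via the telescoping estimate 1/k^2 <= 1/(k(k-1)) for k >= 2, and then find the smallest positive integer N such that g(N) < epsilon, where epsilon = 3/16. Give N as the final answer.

For m > n >= 1: |a_m - a_n| = sum_{k=n+1}^m 1/k^2.
Use 1/k^2 <= 1/(k(k-1)) = 1/(k-1) - 1/k for k >= 2:
sum_{k=n+1}^m 1/k^2 <= sum_{k=n+1}^m (1/(k-1) - 1/k) = 1/n - 1/m <= 1/n.
By symmetry the same bound holds with n,m swapped, so |a_m - a_n| <= 1/min(m,n) = g(min(m,n)). Since g(n) -> 0, (a_n) is Cauchy.
Now solve g(N) < 3/16: 1/N < 3/16 <=> N > 1/(3/16) = 16/3.
The smallest integer strictly greater than 16/3 is N = 6.
Check: g(6) = 1/6 < 3/16; g(5) = 1/5 >= 3/16. So N = 6.

6


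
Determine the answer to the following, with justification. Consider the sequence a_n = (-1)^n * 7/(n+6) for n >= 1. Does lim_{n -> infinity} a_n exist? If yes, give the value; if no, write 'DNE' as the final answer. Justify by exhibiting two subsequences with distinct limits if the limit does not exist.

Examine the behaviour of a_n along subsequences.
Even-n subsequence a_{2k} = 7/(2k+6) -> 0. Odd-n subsequence a_{2k+1} = -7/(2k+7) -> 0. Both tend to 0, which suggests the limit is 0; verify directly.
|a_n - 0| = 7/(n+6) < 7/n for every n >= 1.
Given epsilon > 0, choose a positive integer N > 7/epsilon. Then for all n >= N, |a_n| < 7/n <= 7/N < epsilon.
So by the definition of the limit, lim a_n exists and equals 0.

0


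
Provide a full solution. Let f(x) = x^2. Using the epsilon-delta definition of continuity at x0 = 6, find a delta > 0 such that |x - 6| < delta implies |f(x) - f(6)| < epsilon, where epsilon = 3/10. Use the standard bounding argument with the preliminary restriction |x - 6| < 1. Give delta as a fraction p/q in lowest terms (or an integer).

Factor: |x^2 - (6)^2| = |x - 6| * |x + 6|.
Impose |x - 6| < 1 first. Then |x + 6| = |(x - 6) + 2*(6)| <= |x - 6| + 2*|6| < 1 + 12 = 13.
So |x^2 - (6)^2| < delta * 13.
We need delta * 13 <= 3/10, i.e. delta <= 3/10/13 = 3/130.
Since 3/130 < 1, this is tighter than 1; take delta = 3/130.
So delta = 3/130 works.

3/130


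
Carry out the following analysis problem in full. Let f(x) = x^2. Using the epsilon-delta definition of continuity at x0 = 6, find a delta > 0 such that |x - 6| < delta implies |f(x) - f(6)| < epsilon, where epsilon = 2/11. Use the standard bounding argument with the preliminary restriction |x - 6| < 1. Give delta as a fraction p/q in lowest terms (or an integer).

Factor: |x^2 - (6)^2| = |x - 6| * |x + 6|.
Impose |x - 6| < 1 first. Then |x + 6| = |(x - 6) + 2*(6)| <= |x - 6| + 2*|6| < 1 + 12 = 13.
So |x^2 - (6)^2| < delta * 13.
We need delta * 13 <= 2/11, i.e. delta <= 2/11/13 = 2/143.
Since 2/143 < 1, this is tighter than 1; take delta = 2/143.
So delta = 2/143 works.

2/143


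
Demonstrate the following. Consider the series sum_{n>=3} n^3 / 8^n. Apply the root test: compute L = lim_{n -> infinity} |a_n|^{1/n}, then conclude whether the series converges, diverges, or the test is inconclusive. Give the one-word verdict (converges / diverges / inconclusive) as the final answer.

Let a_n denote the general term. Form |a_n|^(1/n) and simplify:
|a_n|^(1/n) = n^(3/n)/8
Take the limit as n -> infinity: L = 1/8.
Since L = 1/8 < 1, the root test implies convergence.

converges


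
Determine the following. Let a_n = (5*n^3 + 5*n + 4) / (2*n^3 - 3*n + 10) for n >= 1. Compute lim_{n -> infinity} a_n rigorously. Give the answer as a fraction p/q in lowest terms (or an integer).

Divide numerator and denominator by n^3, the highest power:
numerator / n^3 = 5 + 5/n^2 + 4/n^3
denominator / n^3 = 2 - 3/n^2 + 10/n^3
As n -> infinity, all terms of the form c/n^k (k >= 1) tend to 0.
So numerator / n^3 -> 5 and denominator / n^3 -> 2.
Therefore lim a_n = 5/2.

5/2


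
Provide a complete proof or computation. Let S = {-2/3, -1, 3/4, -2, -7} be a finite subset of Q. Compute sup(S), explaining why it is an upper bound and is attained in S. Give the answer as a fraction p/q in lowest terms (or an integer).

S is finite, so sup(S) = max(S).
Sorted decreasing:
3/4, -2/3, -1, -2, -7
The extremum is 3/4.
For every x in S, x <= 3/4. And 3/4 is in S, so it is attained.
Therefore sup(S) = 3/4.

3/4


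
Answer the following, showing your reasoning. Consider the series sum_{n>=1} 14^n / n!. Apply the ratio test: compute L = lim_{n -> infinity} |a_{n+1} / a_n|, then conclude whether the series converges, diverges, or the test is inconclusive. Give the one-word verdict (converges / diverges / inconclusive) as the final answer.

Let a_n denote the general term. Form the ratio a_{n+1}/a_n and simplify:
a_{n+1}/a_n = 14/(n + 1)
Take the limit as n -> infinity: L = 0.
Since L = 0 < 1, the ratio test implies the series converges.

converges


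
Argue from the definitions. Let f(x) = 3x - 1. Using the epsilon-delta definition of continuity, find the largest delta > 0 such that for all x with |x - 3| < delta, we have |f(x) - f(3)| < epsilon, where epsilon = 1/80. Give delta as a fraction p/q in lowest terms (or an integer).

We compute f(3) = 3*(3) - 1 = 8.
|f(x) - f(3)| = |3x - 1 - (8)| = |3(x - 3)| = 3|x - 3|.
We need 3|x - 3| < 1/80, i.e. |x - 3| < 1/80 / 3 = 1/240.
So any delta <= 1/240 works. Conversely, if delta > 1/240, then x = 3 + 1/240 satisfies |x - 3| = 1/240 < delta but |f(x) - f(3)| = 3 * 1/240 = 1/80, which is not < 1/80; so no larger delta works.
Hence the largest such delta is 1/240.

1/240


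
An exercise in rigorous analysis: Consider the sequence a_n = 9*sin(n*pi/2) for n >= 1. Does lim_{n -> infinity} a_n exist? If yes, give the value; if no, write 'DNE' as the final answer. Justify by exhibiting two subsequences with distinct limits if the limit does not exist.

Examine the behaviour of a_n along subsequences.
a_{4k+1} = 9*sin(pi/2 + 2k*pi) = 9 -> 9. a_{4k+3} = 9*sin(3pi/2 + 2k*pi) = -9 -> -9.
Since these two subsequential limits are 9 and -9, distinct, the full sequence cannot converge (a convergent sequence has all subsequences tending to the same limit). So lim a_n does not exist.

DNE


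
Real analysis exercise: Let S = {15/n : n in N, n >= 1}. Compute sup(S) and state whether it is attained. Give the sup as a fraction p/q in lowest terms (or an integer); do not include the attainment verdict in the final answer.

Analysis:
- Values: 15, 15/2, 5, 15/4, ... strictly decreasing.
- The maximum is 15 (n=1); sup = 15 (attained).
- The set is bounded below by 0; 15/n -> 0 so 0 is the greatest lower bound.
- 0 is not in the set, so inf = 0 is not attained.
Conclusion: sup(S) = 15, attained in S.

15


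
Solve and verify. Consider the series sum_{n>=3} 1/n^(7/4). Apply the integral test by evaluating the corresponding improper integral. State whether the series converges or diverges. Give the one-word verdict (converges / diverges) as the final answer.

Let f(x) = x^(-7/4). Then f is positive, continuous, and decreasing on [3, infinity), so the integral test applies.
Compute the improper integral int_{3}^infinity f(x) dx:
  antiderivative F(x) = -4/(3*x^(3/4)).
  As x -> infinity, F(x) -> 0 (since p = 7/4 > 1).
  So int = F(infinity) - F(3) = 0 - (-4*3^(1/4)/9) = 4*3^(1/4)/9.
  Finite, so by the integral test, the series converges.

converges


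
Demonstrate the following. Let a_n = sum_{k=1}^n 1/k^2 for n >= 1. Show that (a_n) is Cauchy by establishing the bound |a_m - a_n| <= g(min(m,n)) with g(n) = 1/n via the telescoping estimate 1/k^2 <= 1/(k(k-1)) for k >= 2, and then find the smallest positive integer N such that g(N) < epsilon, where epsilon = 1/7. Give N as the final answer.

For m > n >= 1: |a_m - a_n| = sum_{k=n+1}^m 1/k^2.
Use 1/k^2 <= 1/(k(k-1)) = 1/(k-1) - 1/k for k >= 2:
sum_{k=n+1}^m 1/k^2 <= sum_{k=n+1}^m (1/(k-1) - 1/k) = 1/n - 1/m <= 1/n.
By symmetry the same bound holds with n,m swapped, so |a_m - a_n| <= 1/min(m,n) = g(min(m,n)). Since g(n) -> 0, (a_n) is Cauchy.
Now solve g(N) < 1/7: 1/N < 1/7 <=> N > 1/(1/7) = 7.
The smallest integer strictly greater than 7 is N = 8.
Check: g(8) = 1/8 < 1/7; g(7) = 1/7 >= 1/7. So N = 8.

8


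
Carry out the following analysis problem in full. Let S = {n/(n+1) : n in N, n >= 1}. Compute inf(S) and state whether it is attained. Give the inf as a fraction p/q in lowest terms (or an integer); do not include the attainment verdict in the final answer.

Analysis:
- Values: 1/2, 2/3, 3/4, 4/5, ... strictly increasing.
- Minimum is 1/2 (n=1); inf = 1/2 (attained).
- n/(n+1) = 1 - 1/(n+1) -> 1 from below as n -> infinity, and never equals 1.
- So sup = 1 (not attained).
Conclusion: inf(S) = 1/2, attained in S.

1/2


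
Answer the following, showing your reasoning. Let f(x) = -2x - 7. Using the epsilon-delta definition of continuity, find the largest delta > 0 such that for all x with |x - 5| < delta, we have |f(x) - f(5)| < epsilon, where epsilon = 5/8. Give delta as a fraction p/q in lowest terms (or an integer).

We compute f(5) = -2*(5) - 7 = -17.
|f(x) - f(5)| = |-2x - 7 - (-17)| = |-2(x - 5)| = 2|x - 5|.
We need 2|x - 5| < 5/8, i.e. |x - 5| < 5/8 / 2 = 5/16.
So any delta <= 5/16 works. Conversely, if delta > 5/16, then x = 5 + 5/16 satisfies |x - 5| = 5/16 < delta but |f(x) - f(5)| = 2 * 5/16 = 5/8, which is not < 5/8; so no larger delta works.
Hence the largest such delta is 5/16.

5/16


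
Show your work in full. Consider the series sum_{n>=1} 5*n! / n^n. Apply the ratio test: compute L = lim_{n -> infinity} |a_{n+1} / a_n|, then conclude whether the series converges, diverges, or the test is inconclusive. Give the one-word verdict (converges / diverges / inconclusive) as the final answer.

Let a_n denote the general term. Form the ratio a_{n+1}/a_n and simplify:
a_{n+1}/a_n = (n/(n + 1))^n
Take the limit as n -> infinity: L = exp(-1).
Since L = exp(-1) < 1, the ratio test implies the series converges.

converges


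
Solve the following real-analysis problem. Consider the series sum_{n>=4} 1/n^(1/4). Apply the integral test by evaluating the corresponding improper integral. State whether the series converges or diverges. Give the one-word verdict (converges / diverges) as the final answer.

Let f(x) = x^(-1/4). Then f is positive, continuous, and decreasing on [4, infinity), so the integral test applies.
Compute the improper integral int_{4}^infinity f(x) dx:
  antiderivative F(x) = 4*x^(3/4)/3.
  As x -> infinity, F(x) -> infinity (since p = 1/4 < 1).
  So the integral diverges. By the integral test, the series diverges.

diverges


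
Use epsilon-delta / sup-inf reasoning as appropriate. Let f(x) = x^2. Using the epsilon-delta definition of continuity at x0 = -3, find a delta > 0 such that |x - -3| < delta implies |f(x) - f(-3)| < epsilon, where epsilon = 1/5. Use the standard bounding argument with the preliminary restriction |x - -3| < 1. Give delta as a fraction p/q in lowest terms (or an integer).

Factor: |x^2 - (-3)^2| = |x - -3| * |x + -3|.
Impose |x - -3| < 1 first. Then |x + -3| = |(x - -3) + 2*(-3)| <= |x - -3| + 2*|-3| < 1 + 6 = 7.
So |x^2 - (-3)^2| < delta * 7.
We need delta * 7 <= 1/5, i.e. delta <= 1/5/7 = 1/35.
Since 1/35 < 1, this is tighter than 1; take delta = 1/35.
So delta = 1/35 works.

1/35


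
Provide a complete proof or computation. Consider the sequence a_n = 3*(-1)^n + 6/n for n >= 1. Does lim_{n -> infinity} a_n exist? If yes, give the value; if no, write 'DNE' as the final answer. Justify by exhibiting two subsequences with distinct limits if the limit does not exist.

Examine the behaviour of a_n along subsequences.
a_{2k} = 3 + 6/(2k) -> 3. a_{2k+1} = -3 + 6/(2k+1) -> -3.
Since these two subsequential limits are 3 and -3, distinct, the full sequence cannot converge (a convergent sequence has all subsequences tending to the same limit). So lim a_n does not exist.

DNE


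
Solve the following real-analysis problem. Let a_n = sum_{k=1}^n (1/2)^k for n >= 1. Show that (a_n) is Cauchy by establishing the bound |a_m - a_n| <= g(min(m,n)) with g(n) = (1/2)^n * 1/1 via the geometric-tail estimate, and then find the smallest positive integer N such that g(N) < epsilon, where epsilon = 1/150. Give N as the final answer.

For m > n >= 1: |a_m - a_n| = sum_{k=n+1}^m (1/2)^k < sum_{k=n+1}^infinity (1/2)^k = (1/2)^(n+1) / (1 - 1/2) = (1/2)^n * (1/2) * (2/1) = (1/2)^n * 1/1.
So g(n) = (1/2)^n / 1. Since g(n) -> 0, (a_n) is Cauchy.
Now solve g(N) < 1/150: (1/2)^N / 1 < 1/150 <=> 2^N > 1 / (1 * 1/150) = 150.
Check powers of 2: 2^7 = 128 <= 150, 2^8 = 256 > 150.
So the smallest such N is 8. Check: g(8) = 1/(1 * 256) = 1/256 < 1/150.

8


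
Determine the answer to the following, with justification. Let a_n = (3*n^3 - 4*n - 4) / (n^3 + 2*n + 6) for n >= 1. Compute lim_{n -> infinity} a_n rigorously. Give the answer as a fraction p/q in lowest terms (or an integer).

Divide numerator and denominator by n^3, the highest power:
numerator / n^3 = 3 - 4/n^2 - 4/n^3
denominator / n^3 = 1 + 2/n^2 + 6/n^3
As n -> infinity, all terms of the form c/n^k (k >= 1) tend to 0.
So numerator / n^3 -> 3 and denominator / n^3 -> 1.
Therefore lim a_n = 3.

3


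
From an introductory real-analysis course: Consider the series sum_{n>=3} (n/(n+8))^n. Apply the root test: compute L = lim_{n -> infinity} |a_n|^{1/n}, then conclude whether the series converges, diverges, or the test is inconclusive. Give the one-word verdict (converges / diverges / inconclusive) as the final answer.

Let a_n denote the general term. Form |a_n|^(1/n) and simplify:
|a_n|^(1/n) = n/(n + 8)
Take the limit as n -> infinity: L = 1.
Since L = 1, the root test is inconclusive. (In fact a_n = (n/(n+8))^n -> e^(-8) != 0, so the nth-term test shows divergence; but the root test itself gives no conclusion.)

inconclusive


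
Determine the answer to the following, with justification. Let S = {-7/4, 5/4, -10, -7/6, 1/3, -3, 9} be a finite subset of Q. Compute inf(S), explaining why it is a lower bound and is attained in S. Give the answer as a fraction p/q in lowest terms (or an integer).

S is finite, so inf(S) = min(S).
Sorted increasing:
-10, -3, -7/4, -7/6, 1/3, 5/4, 9
The extremum is -10.
For every x in S, x >= -10. And -10 is in S, so it is attained.
Therefore inf(S) = -10.

-10


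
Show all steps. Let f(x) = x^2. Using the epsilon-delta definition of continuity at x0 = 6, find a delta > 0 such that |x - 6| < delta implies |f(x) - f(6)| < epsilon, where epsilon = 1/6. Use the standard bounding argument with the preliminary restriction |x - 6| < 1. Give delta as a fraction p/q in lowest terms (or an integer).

Factor: |x^2 - (6)^2| = |x - 6| * |x + 6|.
Impose |x - 6| < 1 first. Then |x + 6| = |(x - 6) + 2*(6)| <= |x - 6| + 2*|6| < 1 + 12 = 13.
So |x^2 - (6)^2| < delta * 13.
We need delta * 13 <= 1/6, i.e. delta <= 1/6/13 = 1/78.
Since 1/78 < 1, this is tighter than 1; take delta = 1/78.
So delta = 1/78 works.

1/78


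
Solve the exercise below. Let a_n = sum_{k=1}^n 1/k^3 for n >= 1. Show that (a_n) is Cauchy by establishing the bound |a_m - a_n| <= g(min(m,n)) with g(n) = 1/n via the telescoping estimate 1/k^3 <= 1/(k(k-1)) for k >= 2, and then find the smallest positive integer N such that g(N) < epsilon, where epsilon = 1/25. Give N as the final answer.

For m > n >= 1: |a_m - a_n| = sum_{k=n+1}^m 1/k^3.
Use 1/k^3 <= 1/(k(k-1)) = 1/(k-1) - 1/k for k >= 2 (which holds since k^3 >= k^2 >= k(k-1) for k >= 2):
sum_{k=n+1}^m 1/k^3 <= sum_{k=n+1}^m (1/(k-1) - 1/k) = 1/n - 1/m <= 1/n.
By symmetry the same bound holds with n,m swapped, so |a_m - a_n| <= 1/min(m,n) = g(min(m,n)). Since g(n) -> 0, (a_n) is Cauchy.
Now solve g(N) < 1/25: 1/N < 1/25 <=> N > 1/(1/25) = 25.
The smallest integer strictly greater than 25 is N = 26.
Check: g(26) = 1/26 < 1/25; g(25) = 1/25 >= 1/25. So N = 26.

26


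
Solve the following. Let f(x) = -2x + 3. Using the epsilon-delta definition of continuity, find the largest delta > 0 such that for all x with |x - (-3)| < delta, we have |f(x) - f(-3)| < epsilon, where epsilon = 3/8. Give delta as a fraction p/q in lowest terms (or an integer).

We compute f(-3) = -2*(-3) + 3 = 9.
|f(x) - f(-3)| = |-2x + 3 - (9)| = |-2(x - (-3))| = 2|x - (-3)|.
We need 2|x - (-3)| < 3/8, i.e. |x - (-3)| < 3/8 / 2 = 3/16.
So any delta <= 3/16 works. Conversely, if delta > 3/16, then x = -3 + 3/16 satisfies |x - (-3)| = 3/16 < delta but |f(x) - f(-3)| = 2 * 3/16 = 3/8, which is not < 3/8; so no larger delta works.
Hence the largest such delta is 3/16.

3/16


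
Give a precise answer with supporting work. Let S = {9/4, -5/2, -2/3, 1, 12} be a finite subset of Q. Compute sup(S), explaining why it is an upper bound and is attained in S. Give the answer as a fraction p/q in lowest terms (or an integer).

S is finite, so sup(S) = max(S).
Sorted decreasing:
12, 9/4, 1, -2/3, -5/2
The extremum is 12.
For every x in S, x <= 12. And 12 is in S, so it is attained.
Therefore sup(S) = 12.

12


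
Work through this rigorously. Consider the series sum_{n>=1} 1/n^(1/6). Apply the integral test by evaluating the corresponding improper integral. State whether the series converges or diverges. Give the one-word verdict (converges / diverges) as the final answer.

Let f(x) = x^(-1/6). Then f is positive, continuous, and decreasing on [1, infinity), so the integral test applies.
Compute the improper integral int_{1}^infinity f(x) dx:
  antiderivative F(x) = 6*x^(5/6)/5.
  As x -> infinity, F(x) -> infinity (since p = 1/6 < 1).
  So the integral diverges. By the integral test, the series diverges.

diverges


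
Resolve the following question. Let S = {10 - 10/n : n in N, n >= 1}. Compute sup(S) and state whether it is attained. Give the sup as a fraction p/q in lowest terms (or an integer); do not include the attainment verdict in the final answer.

Analysis:
- Values: 0, 5, 20/3, 15/2, ... strictly increasing.
- Minimum is 0 (n=1); inf = 0 (attained).
- 10 - 10/n -> 10 from below; sup = 10, not attained.
Conclusion: sup(S) = 10, not attained in S.

10


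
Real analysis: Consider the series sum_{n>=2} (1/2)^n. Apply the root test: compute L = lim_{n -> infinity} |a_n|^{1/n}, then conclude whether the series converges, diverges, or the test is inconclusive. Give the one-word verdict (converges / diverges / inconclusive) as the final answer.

Let a_n denote the general term. Form |a_n|^(1/n) and simplify:
|a_n|^(1/n) = 1/2
Take the limit as n -> infinity: L = 1/2.
Since L = 1/2 < 1, the root test implies convergence.

converges


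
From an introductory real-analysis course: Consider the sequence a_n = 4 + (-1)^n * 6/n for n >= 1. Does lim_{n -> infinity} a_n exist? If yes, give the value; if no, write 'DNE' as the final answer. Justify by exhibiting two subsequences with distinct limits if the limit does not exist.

Examine the behaviour of a_n along subsequences.
Even-n subsequence a_{2k} = 4 + 6/(2k) -> 4. Odd-n subsequence a_{2k+1} = 4 - 6/(2k+1) -> 4. Both tend to 4, which suggests the limit is 4; verify directly.
|a_n - 4| = |(-1)^n * 6/n| = 6/n for every n >= 1.
Given epsilon > 0, choose a positive integer N > 6/epsilon. Then for all n >= N, |a_n - 4| = 6/n <= 6/N < epsilon.
So by the definition of the limit, lim a_n exists and equals 4.

4


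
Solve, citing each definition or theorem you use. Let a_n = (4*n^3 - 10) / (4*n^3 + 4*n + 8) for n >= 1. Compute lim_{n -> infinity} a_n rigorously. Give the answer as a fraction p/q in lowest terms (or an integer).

Divide numerator and denominator by n^3, the highest power:
numerator / n^3 = 4 - 10/n^3
denominator / n^3 = 4 + 4/n^2 + 8/n^3
As n -> infinity, all terms of the form c/n^k (k >= 1) tend to 0.
So numerator / n^3 -> 4 and denominator / n^3 -> 4.
Therefore lim a_n = 1.

1


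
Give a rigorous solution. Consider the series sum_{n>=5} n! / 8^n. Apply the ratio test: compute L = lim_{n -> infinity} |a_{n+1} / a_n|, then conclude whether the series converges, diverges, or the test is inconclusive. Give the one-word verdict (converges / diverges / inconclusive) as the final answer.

Let a_n denote the general term. Form the ratio a_{n+1}/a_n and simplify:
a_{n+1}/a_n = n/8 + 1/8
Take the limit as n -> infinity: L = infinity.
Since L = infinity > 1 (or L = infinity), the ratio test implies the series diverges.

diverges


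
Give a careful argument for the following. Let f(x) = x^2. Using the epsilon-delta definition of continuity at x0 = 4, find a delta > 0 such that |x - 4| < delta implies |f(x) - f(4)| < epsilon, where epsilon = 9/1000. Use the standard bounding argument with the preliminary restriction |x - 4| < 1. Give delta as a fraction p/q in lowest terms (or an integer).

Factor: |x^2 - (4)^2| = |x - 4| * |x + 4|.
Impose |x - 4| < 1 first. Then |x + 4| = |(x - 4) + 2*(4)| <= |x - 4| + 2*|4| < 1 + 8 = 9.
So |x^2 - (4)^2| < delta * 9.
We need delta * 9 <= 9/1000, i.e. delta <= 9/1000/9 = 1/1000.
Since 1/1000 < 1, this is tighter than 1; take delta = 1/1000.
So delta = 1/1000 works.

1/1000


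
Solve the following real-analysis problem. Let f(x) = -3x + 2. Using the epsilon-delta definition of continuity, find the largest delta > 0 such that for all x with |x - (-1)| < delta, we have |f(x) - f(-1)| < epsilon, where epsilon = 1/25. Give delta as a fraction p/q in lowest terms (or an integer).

We compute f(-1) = -3*(-1) + 2 = 5.
|f(x) - f(-1)| = |-3x + 2 - (5)| = |-3(x - (-1))| = 3|x - (-1)|.
We need 3|x - (-1)| < 1/25, i.e. |x - (-1)| < 1/25 / 3 = 1/75.
So any delta <= 1/75 works. Conversely, if delta > 1/75, then x = -1 + 1/75 satisfies |x - (-1)| = 1/75 < delta but |f(x) - f(-1)| = 3 * 1/75 = 1/25, which is not < 1/25; so no larger delta works.
Hence the largest such delta is 1/75.

1/75


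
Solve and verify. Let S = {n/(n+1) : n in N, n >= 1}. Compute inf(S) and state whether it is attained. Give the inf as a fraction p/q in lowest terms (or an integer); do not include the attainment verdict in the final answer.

Analysis:
- Values: 1/2, 2/3, 3/4, 4/5, ... strictly increasing.
- Minimum is 1/2 (n=1); inf = 1/2 (attained).
- n/(n+1) = 1 - 1/(n+1) -> 1 from below as n -> infinity, and never equals 1.
- So sup = 1 (not attained).
Conclusion: inf(S) = 1/2, attained in S.

1/2


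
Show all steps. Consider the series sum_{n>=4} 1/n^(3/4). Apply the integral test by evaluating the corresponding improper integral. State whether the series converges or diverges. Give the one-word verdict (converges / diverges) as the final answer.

Let f(x) = x^(-3/4). Then f is positive, continuous, and decreasing on [4, infinity), so the integral test applies.
Compute the improper integral int_{4}^infinity f(x) dx:
  antiderivative F(x) = 4*x^(1/4).
  As x -> infinity, F(x) -> infinity (since p = 3/4 < 1).
  So the integral diverges. By the integral test, the series diverges.

diverges


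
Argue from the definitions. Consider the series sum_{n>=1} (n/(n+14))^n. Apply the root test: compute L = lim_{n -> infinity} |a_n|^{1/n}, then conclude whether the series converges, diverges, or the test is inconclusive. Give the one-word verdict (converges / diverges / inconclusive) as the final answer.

Let a_n denote the general term. Form |a_n|^(1/n) and simplify:
|a_n|^(1/n) = n/(n + 14)
Take the limit as n -> infinity: L = 1.
Since L = 1, the root test is inconclusive. (In fact a_n = (n/(n+14))^n -> e^(-14) != 0, so the nth-term test shows divergence; but the root test itself gives no conclusion.)

inconclusive


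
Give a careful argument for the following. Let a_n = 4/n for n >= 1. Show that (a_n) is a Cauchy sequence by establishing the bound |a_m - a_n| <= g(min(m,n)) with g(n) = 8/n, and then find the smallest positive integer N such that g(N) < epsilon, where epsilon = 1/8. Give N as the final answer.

For any m, n >= 1, by the triangle inequality:
|a_m - a_n| = |4/m - 4/n| <= 4*1/m + 4*1/n <= 8/min(m,n).
So g(n) = 8/n bounds the Cauchy difference. Since g(n) -> 0, (a_n) is Cauchy.
Now solve g(N) < 1/8: 8/N < 1/8 <=> N > 8 / (1/8) = 64.
The smallest integer strictly greater than 64 is N = 65.
Check: g(65) = 8/65 = 8/65 < 1/8; g(64) = 1/8 >= 1/8. So N = 65.

65


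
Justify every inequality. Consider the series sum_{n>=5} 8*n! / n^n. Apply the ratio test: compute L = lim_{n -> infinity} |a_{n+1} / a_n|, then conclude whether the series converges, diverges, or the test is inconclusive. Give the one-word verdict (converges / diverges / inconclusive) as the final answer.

Let a_n denote the general term. Form the ratio a_{n+1}/a_n and simplify:
a_{n+1}/a_n = (n/(n + 1))^n
Take the limit as n -> infinity: L = exp(-1).
Since L = exp(-1) < 1, the ratio test implies the series converges.

converges


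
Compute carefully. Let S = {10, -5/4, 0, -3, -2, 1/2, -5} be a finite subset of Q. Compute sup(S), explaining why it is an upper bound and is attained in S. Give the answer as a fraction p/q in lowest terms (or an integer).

S is finite, so sup(S) = max(S).
Sorted decreasing:
10, 1/2, 0, -5/4, -2, -3, -5
The extremum is 10.
For every x in S, x <= 10. And 10 is in S, so it is attained.
Therefore sup(S) = 10.

10


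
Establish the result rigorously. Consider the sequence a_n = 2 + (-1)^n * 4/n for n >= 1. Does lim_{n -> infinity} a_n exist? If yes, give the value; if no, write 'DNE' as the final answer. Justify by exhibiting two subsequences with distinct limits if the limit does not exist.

Examine the behaviour of a_n along subsequences.
Even-n subsequence a_{2k} = 2 + 4/(2k) -> 2. Odd-n subsequence a_{2k+1} = 2 - 4/(2k+1) -> 2. Both tend to 2, which suggests the limit is 2; verify directly.
|a_n - 2| = |(-1)^n * 4/n| = 4/n for every n >= 1.
Given epsilon > 0, choose a positive integer N > 4/epsilon. Then for all n >= N, |a_n - 2| = 4/n <= 4/N < epsilon.
So by the definition of the limit, lim a_n exists and equals 2.

2


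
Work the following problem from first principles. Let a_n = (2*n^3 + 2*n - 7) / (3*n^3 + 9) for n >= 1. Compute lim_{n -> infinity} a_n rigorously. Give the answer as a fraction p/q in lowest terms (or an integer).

Divide numerator and denominator by n^3, the highest power:
numerator / n^3 = 2 + 2/n^2 - 7/n^3
denominator / n^3 = 3 + 9/n^3
As n -> infinity, all terms of the form c/n^k (k >= 1) tend to 0.
So numerator / n^3 -> 2 and denominator / n^3 -> 3.
Therefore lim a_n = 2/3.

2/3


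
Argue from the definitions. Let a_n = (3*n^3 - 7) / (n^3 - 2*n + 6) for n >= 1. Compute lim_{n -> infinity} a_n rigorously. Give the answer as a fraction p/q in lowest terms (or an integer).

Divide numerator and denominator by n^3, the highest power:
numerator / n^3 = 3 - 7/n^3
denominator / n^3 = 1 - 2/n^2 + 6/n^3
As n -> infinity, all terms of the form c/n^k (k >= 1) tend to 0.
So numerator / n^3 -> 3 and denominator / n^3 -> 1.
Therefore lim a_n = 3.

3


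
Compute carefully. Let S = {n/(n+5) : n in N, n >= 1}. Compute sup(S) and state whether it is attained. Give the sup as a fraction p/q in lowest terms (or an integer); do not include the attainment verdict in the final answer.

Analysis:
- Values: 1/6, 2/7, 3/8, 4/9, ... strictly increasing.
- Minimum is 1/6 (n=1); inf = 1/6 (attained).
- n/(n+5) = 1 - 5/(n+5) -> 1 from below as n -> infinity, and never equals 1.
- So sup = 1 (not attained).
Conclusion: sup(S) = 1, not attained in S.

1


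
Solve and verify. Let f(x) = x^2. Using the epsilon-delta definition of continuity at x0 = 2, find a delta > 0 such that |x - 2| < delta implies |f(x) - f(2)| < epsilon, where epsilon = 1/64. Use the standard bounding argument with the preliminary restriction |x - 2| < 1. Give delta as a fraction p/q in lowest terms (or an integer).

Factor: |x^2 - (2)^2| = |x - 2| * |x + 2|.
Impose |x - 2| < 1 first. Then |x + 2| = |(x - 2) + 2*(2)| <= |x - 2| + 2*|2| < 1 + 4 = 5.
So |x^2 - (2)^2| < delta * 5.
We need delta * 5 <= 1/64, i.e. delta <= 1/64/5 = 1/320.
Since 1/320 < 1, this is tighter than 1; take delta = 1/320.
So delta = 1/320 works.

1/320
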